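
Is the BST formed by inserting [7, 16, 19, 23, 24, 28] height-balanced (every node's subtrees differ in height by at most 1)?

Tree (level-order array): [7, None, 16, None, 19, None, 23, None, 24, None, 28]
Definition: a tree is height-balanced if, at every node, |h(left) - h(right)| <= 1 (empty subtree has height -1).
Bottom-up per-node check:
  node 28: h_left=-1, h_right=-1, diff=0 [OK], height=0
  node 24: h_left=-1, h_right=0, diff=1 [OK], height=1
  node 23: h_left=-1, h_right=1, diff=2 [FAIL (|-1-1|=2 > 1)], height=2
  node 19: h_left=-1, h_right=2, diff=3 [FAIL (|-1-2|=3 > 1)], height=3
  node 16: h_left=-1, h_right=3, diff=4 [FAIL (|-1-3|=4 > 1)], height=4
  node 7: h_left=-1, h_right=4, diff=5 [FAIL (|-1-4|=5 > 1)], height=5
Node 23 violates the condition: |-1 - 1| = 2 > 1.
Result: Not balanced


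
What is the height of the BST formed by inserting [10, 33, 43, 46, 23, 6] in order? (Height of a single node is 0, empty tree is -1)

Insertion order: [10, 33, 43, 46, 23, 6]
Tree (level-order array): [10, 6, 33, None, None, 23, 43, None, None, None, 46]
Compute height bottom-up (empty subtree = -1):
  height(6) = 1 + max(-1, -1) = 0
  height(23) = 1 + max(-1, -1) = 0
  height(46) = 1 + max(-1, -1) = 0
  height(43) = 1 + max(-1, 0) = 1
  height(33) = 1 + max(0, 1) = 2
  height(10) = 1 + max(0, 2) = 3
Height = 3


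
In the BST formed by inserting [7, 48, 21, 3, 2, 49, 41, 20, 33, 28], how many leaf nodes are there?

Tree built from: [7, 48, 21, 3, 2, 49, 41, 20, 33, 28]
Tree (level-order array): [7, 3, 48, 2, None, 21, 49, None, None, 20, 41, None, None, None, None, 33, None, 28]
Rule: A leaf has 0 children.
Per-node child counts:
  node 7: 2 child(ren)
  node 3: 1 child(ren)
  node 2: 0 child(ren)
  node 48: 2 child(ren)
  node 21: 2 child(ren)
  node 20: 0 child(ren)
  node 41: 1 child(ren)
  node 33: 1 child(ren)
  node 28: 0 child(ren)
  node 49: 0 child(ren)
Matching nodes: [2, 20, 28, 49]
Count of leaf nodes: 4


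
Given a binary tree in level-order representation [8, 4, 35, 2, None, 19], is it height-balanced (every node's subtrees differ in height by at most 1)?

Tree (level-order array): [8, 4, 35, 2, None, 19]
Definition: a tree is height-balanced if, at every node, |h(left) - h(right)| <= 1 (empty subtree has height -1).
Bottom-up per-node check:
  node 2: h_left=-1, h_right=-1, diff=0 [OK], height=0
  node 4: h_left=0, h_right=-1, diff=1 [OK], height=1
  node 19: h_left=-1, h_right=-1, diff=0 [OK], height=0
  node 35: h_left=0, h_right=-1, diff=1 [OK], height=1
  node 8: h_left=1, h_right=1, diff=0 [OK], height=2
All nodes satisfy the balance condition.
Result: Balanced


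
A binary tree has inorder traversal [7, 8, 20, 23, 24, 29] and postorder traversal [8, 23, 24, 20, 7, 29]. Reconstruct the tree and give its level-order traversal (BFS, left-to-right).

Inorder:   [7, 8, 20, 23, 24, 29]
Postorder: [8, 23, 24, 20, 7, 29]
Algorithm: postorder visits root last, so walk postorder right-to-left;
each value is the root of the current inorder slice — split it at that
value, recurse on the right subtree first, then the left.
Recursive splits:
  root=29; inorder splits into left=[7, 8, 20, 23, 24], right=[]
  root=7; inorder splits into left=[], right=[8, 20, 23, 24]
  root=20; inorder splits into left=[8], right=[23, 24]
  root=24; inorder splits into left=[23], right=[]
  root=23; inorder splits into left=[], right=[]
  root=8; inorder splits into left=[], right=[]
Reconstructed level-order: [29, 7, 20, 8, 24, 23]


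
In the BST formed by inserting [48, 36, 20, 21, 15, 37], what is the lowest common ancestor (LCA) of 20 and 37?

Tree insertion order: [48, 36, 20, 21, 15, 37]
Tree (level-order array): [48, 36, None, 20, 37, 15, 21]
In a BST, the LCA of p=20, q=37 is the first node v on the
root-to-leaf path with p <= v <= q (go left if both < v, right if both > v).
Walk from root:
  at 48: both 20 and 37 < 48, go left
  at 36: 20 <= 36 <= 37, this is the LCA
LCA = 36


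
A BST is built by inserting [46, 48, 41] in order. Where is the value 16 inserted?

Starting tree (level order): [46, 41, 48]
Insertion path: 46 -> 41
Result: insert 16 as left child of 41
Final tree (level order): [46, 41, 48, 16]


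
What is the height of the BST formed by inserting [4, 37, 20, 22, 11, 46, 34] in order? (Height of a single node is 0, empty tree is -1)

Insertion order: [4, 37, 20, 22, 11, 46, 34]
Tree (level-order array): [4, None, 37, 20, 46, 11, 22, None, None, None, None, None, 34]
Compute height bottom-up (empty subtree = -1):
  height(11) = 1 + max(-1, -1) = 0
  height(34) = 1 + max(-1, -1) = 0
  height(22) = 1 + max(-1, 0) = 1
  height(20) = 1 + max(0, 1) = 2
  height(46) = 1 + max(-1, -1) = 0
  height(37) = 1 + max(2, 0) = 3
  height(4) = 1 + max(-1, 3) = 4
Height = 4


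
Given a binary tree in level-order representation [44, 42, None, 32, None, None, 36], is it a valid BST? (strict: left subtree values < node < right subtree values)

Level-order array: [44, 42, None, 32, None, None, 36]
Validate using subtree bounds (lo, hi): at each node, require lo < value < hi,
then recurse left with hi=value and right with lo=value.
Preorder trace (stopping at first violation):
  at node 44 with bounds (-inf, +inf): OK
  at node 42 with bounds (-inf, 44): OK
  at node 32 with bounds (-inf, 42): OK
  at node 36 with bounds (32, 42): OK
No violation found at any node.
Result: Valid BST


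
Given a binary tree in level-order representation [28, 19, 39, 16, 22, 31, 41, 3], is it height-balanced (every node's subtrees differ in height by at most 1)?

Tree (level-order array): [28, 19, 39, 16, 22, 31, 41, 3]
Definition: a tree is height-balanced if, at every node, |h(left) - h(right)| <= 1 (empty subtree has height -1).
Bottom-up per-node check:
  node 3: h_left=-1, h_right=-1, diff=0 [OK], height=0
  node 16: h_left=0, h_right=-1, diff=1 [OK], height=1
  node 22: h_left=-1, h_right=-1, diff=0 [OK], height=0
  node 19: h_left=1, h_right=0, diff=1 [OK], height=2
  node 31: h_left=-1, h_right=-1, diff=0 [OK], height=0
  node 41: h_left=-1, h_right=-1, diff=0 [OK], height=0
  node 39: h_left=0, h_right=0, diff=0 [OK], height=1
  node 28: h_left=2, h_right=1, diff=1 [OK], height=3
All nodes satisfy the balance condition.
Result: Balanced


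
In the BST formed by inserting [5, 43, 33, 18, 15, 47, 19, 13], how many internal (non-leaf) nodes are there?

Tree built from: [5, 43, 33, 18, 15, 47, 19, 13]
Tree (level-order array): [5, None, 43, 33, 47, 18, None, None, None, 15, 19, 13]
Rule: An internal node has at least one child.
Per-node child counts:
  node 5: 1 child(ren)
  node 43: 2 child(ren)
  node 33: 1 child(ren)
  node 18: 2 child(ren)
  node 15: 1 child(ren)
  node 13: 0 child(ren)
  node 19: 0 child(ren)
  node 47: 0 child(ren)
Matching nodes: [5, 43, 33, 18, 15]
Count of internal (non-leaf) nodes: 5


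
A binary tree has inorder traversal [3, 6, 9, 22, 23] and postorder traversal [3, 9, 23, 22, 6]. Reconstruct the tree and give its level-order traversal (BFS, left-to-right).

Inorder:   [3, 6, 9, 22, 23]
Postorder: [3, 9, 23, 22, 6]
Algorithm: postorder visits root last, so walk postorder right-to-left;
each value is the root of the current inorder slice — split it at that
value, recurse on the right subtree first, then the left.
Recursive splits:
  root=6; inorder splits into left=[3], right=[9, 22, 23]
  root=22; inorder splits into left=[9], right=[23]
  root=23; inorder splits into left=[], right=[]
  root=9; inorder splits into left=[], right=[]
  root=3; inorder splits into left=[], right=[]
Reconstructed level-order: [6, 3, 22, 9, 23]


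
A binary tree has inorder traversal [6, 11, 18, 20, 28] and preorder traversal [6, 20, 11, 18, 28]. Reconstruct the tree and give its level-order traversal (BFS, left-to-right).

Inorder:  [6, 11, 18, 20, 28]
Preorder: [6, 20, 11, 18, 28]
Algorithm: preorder visits root first, so consume preorder in order;
for each root, split the current inorder slice at that value into
left-subtree inorder and right-subtree inorder, then recurse.
Recursive splits:
  root=6; inorder splits into left=[], right=[11, 18, 20, 28]
  root=20; inorder splits into left=[11, 18], right=[28]
  root=11; inorder splits into left=[], right=[18]
  root=18; inorder splits into left=[], right=[]
  root=28; inorder splits into left=[], right=[]
Reconstructed level-order: [6, 20, 11, 28, 18]


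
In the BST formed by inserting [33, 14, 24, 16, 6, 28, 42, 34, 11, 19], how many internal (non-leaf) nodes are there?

Tree built from: [33, 14, 24, 16, 6, 28, 42, 34, 11, 19]
Tree (level-order array): [33, 14, 42, 6, 24, 34, None, None, 11, 16, 28, None, None, None, None, None, 19]
Rule: An internal node has at least one child.
Per-node child counts:
  node 33: 2 child(ren)
  node 14: 2 child(ren)
  node 6: 1 child(ren)
  node 11: 0 child(ren)
  node 24: 2 child(ren)
  node 16: 1 child(ren)
  node 19: 0 child(ren)
  node 28: 0 child(ren)
  node 42: 1 child(ren)
  node 34: 0 child(ren)
Matching nodes: [33, 14, 6, 24, 16, 42]
Count of internal (non-leaf) nodes: 6


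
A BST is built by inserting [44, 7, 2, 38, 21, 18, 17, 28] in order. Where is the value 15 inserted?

Starting tree (level order): [44, 7, None, 2, 38, None, None, 21, None, 18, 28, 17]
Insertion path: 44 -> 7 -> 38 -> 21 -> 18 -> 17
Result: insert 15 as left child of 17
Final tree (level order): [44, 7, None, 2, 38, None, None, 21, None, 18, 28, 17, None, None, None, 15]


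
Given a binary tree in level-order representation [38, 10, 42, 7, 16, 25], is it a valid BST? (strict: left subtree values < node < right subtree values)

Level-order array: [38, 10, 42, 7, 16, 25]
Validate using subtree bounds (lo, hi): at each node, require lo < value < hi,
then recurse left with hi=value and right with lo=value.
Preorder trace (stopping at first violation):
  at node 38 with bounds (-inf, +inf): OK
  at node 10 with bounds (-inf, 38): OK
  at node 7 with bounds (-inf, 10): OK
  at node 16 with bounds (10, 38): OK
  at node 42 with bounds (38, +inf): OK
  at node 25 with bounds (38, 42): VIOLATION
Node 25 violates its bound: not (38 < 25 < 42).
Result: Not a valid BST


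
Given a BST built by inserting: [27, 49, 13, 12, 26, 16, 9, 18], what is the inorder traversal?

Tree insertion order: [27, 49, 13, 12, 26, 16, 9, 18]
Tree (level-order array): [27, 13, 49, 12, 26, None, None, 9, None, 16, None, None, None, None, 18]
Inorder traversal: [9, 12, 13, 16, 18, 26, 27, 49]


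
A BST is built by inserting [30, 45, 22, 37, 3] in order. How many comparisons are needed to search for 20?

Search path for 20: 30 -> 22 -> 3
Found: False
Comparisons: 3


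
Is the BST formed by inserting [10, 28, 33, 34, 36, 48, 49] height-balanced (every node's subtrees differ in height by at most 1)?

Tree (level-order array): [10, None, 28, None, 33, None, 34, None, 36, None, 48, None, 49]
Definition: a tree is height-balanced if, at every node, |h(left) - h(right)| <= 1 (empty subtree has height -1).
Bottom-up per-node check:
  node 49: h_left=-1, h_right=-1, diff=0 [OK], height=0
  node 48: h_left=-1, h_right=0, diff=1 [OK], height=1
  node 36: h_left=-1, h_right=1, diff=2 [FAIL (|-1-1|=2 > 1)], height=2
  node 34: h_left=-1, h_right=2, diff=3 [FAIL (|-1-2|=3 > 1)], height=3
  node 33: h_left=-1, h_right=3, diff=4 [FAIL (|-1-3|=4 > 1)], height=4
  node 28: h_left=-1, h_right=4, diff=5 [FAIL (|-1-4|=5 > 1)], height=5
  node 10: h_left=-1, h_right=5, diff=6 [FAIL (|-1-5|=6 > 1)], height=6
Node 36 violates the condition: |-1 - 1| = 2 > 1.
Result: Not balanced


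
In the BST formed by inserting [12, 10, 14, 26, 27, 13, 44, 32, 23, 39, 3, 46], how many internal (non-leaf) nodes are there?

Tree built from: [12, 10, 14, 26, 27, 13, 44, 32, 23, 39, 3, 46]
Tree (level-order array): [12, 10, 14, 3, None, 13, 26, None, None, None, None, 23, 27, None, None, None, 44, 32, 46, None, 39]
Rule: An internal node has at least one child.
Per-node child counts:
  node 12: 2 child(ren)
  node 10: 1 child(ren)
  node 3: 0 child(ren)
  node 14: 2 child(ren)
  node 13: 0 child(ren)
  node 26: 2 child(ren)
  node 23: 0 child(ren)
  node 27: 1 child(ren)
  node 44: 2 child(ren)
  node 32: 1 child(ren)
  node 39: 0 child(ren)
  node 46: 0 child(ren)
Matching nodes: [12, 10, 14, 26, 27, 44, 32]
Count of internal (non-leaf) nodes: 7


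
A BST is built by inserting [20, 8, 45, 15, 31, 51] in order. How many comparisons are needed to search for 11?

Search path for 11: 20 -> 8 -> 15
Found: False
Comparisons: 3


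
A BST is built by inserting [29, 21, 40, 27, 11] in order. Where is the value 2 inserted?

Starting tree (level order): [29, 21, 40, 11, 27]
Insertion path: 29 -> 21 -> 11
Result: insert 2 as left child of 11
Final tree (level order): [29, 21, 40, 11, 27, None, None, 2]


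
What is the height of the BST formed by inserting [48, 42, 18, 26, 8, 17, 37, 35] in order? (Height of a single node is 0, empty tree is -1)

Insertion order: [48, 42, 18, 26, 8, 17, 37, 35]
Tree (level-order array): [48, 42, None, 18, None, 8, 26, None, 17, None, 37, None, None, 35]
Compute height bottom-up (empty subtree = -1):
  height(17) = 1 + max(-1, -1) = 0
  height(8) = 1 + max(-1, 0) = 1
  height(35) = 1 + max(-1, -1) = 0
  height(37) = 1 + max(0, -1) = 1
  height(26) = 1 + max(-1, 1) = 2
  height(18) = 1 + max(1, 2) = 3
  height(42) = 1 + max(3, -1) = 4
  height(48) = 1 + max(4, -1) = 5
Height = 5


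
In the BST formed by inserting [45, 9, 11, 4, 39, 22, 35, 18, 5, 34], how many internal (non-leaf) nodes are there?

Tree built from: [45, 9, 11, 4, 39, 22, 35, 18, 5, 34]
Tree (level-order array): [45, 9, None, 4, 11, None, 5, None, 39, None, None, 22, None, 18, 35, None, None, 34]
Rule: An internal node has at least one child.
Per-node child counts:
  node 45: 1 child(ren)
  node 9: 2 child(ren)
  node 4: 1 child(ren)
  node 5: 0 child(ren)
  node 11: 1 child(ren)
  node 39: 1 child(ren)
  node 22: 2 child(ren)
  node 18: 0 child(ren)
  node 35: 1 child(ren)
  node 34: 0 child(ren)
Matching nodes: [45, 9, 4, 11, 39, 22, 35]
Count of internal (non-leaf) nodes: 7


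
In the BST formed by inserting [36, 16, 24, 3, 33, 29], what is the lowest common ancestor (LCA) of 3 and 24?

Tree insertion order: [36, 16, 24, 3, 33, 29]
Tree (level-order array): [36, 16, None, 3, 24, None, None, None, 33, 29]
In a BST, the LCA of p=3, q=24 is the first node v on the
root-to-leaf path with p <= v <= q (go left if both < v, right if both > v).
Walk from root:
  at 36: both 3 and 24 < 36, go left
  at 16: 3 <= 16 <= 24, this is the LCA
LCA = 16


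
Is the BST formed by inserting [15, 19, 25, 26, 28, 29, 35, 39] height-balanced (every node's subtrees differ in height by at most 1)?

Tree (level-order array): [15, None, 19, None, 25, None, 26, None, 28, None, 29, None, 35, None, 39]
Definition: a tree is height-balanced if, at every node, |h(left) - h(right)| <= 1 (empty subtree has height -1).
Bottom-up per-node check:
  node 39: h_left=-1, h_right=-1, diff=0 [OK], height=0
  node 35: h_left=-1, h_right=0, diff=1 [OK], height=1
  node 29: h_left=-1, h_right=1, diff=2 [FAIL (|-1-1|=2 > 1)], height=2
  node 28: h_left=-1, h_right=2, diff=3 [FAIL (|-1-2|=3 > 1)], height=3
  node 26: h_left=-1, h_right=3, diff=4 [FAIL (|-1-3|=4 > 1)], height=4
  node 25: h_left=-1, h_right=4, diff=5 [FAIL (|-1-4|=5 > 1)], height=5
  node 19: h_left=-1, h_right=5, diff=6 [FAIL (|-1-5|=6 > 1)], height=6
  node 15: h_left=-1, h_right=6, diff=7 [FAIL (|-1-6|=7 > 1)], height=7
Node 29 violates the condition: |-1 - 1| = 2 > 1.
Result: Not balanced


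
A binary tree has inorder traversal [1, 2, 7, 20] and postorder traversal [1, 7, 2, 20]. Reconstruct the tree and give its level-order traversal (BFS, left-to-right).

Inorder:   [1, 2, 7, 20]
Postorder: [1, 7, 2, 20]
Algorithm: postorder visits root last, so walk postorder right-to-left;
each value is the root of the current inorder slice — split it at that
value, recurse on the right subtree first, then the left.
Recursive splits:
  root=20; inorder splits into left=[1, 2, 7], right=[]
  root=2; inorder splits into left=[1], right=[7]
  root=7; inorder splits into left=[], right=[]
  root=1; inorder splits into left=[], right=[]
Reconstructed level-order: [20, 2, 1, 7]


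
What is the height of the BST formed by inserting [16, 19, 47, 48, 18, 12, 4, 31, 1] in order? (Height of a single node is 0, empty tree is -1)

Insertion order: [16, 19, 47, 48, 18, 12, 4, 31, 1]
Tree (level-order array): [16, 12, 19, 4, None, 18, 47, 1, None, None, None, 31, 48]
Compute height bottom-up (empty subtree = -1):
  height(1) = 1 + max(-1, -1) = 0
  height(4) = 1 + max(0, -1) = 1
  height(12) = 1 + max(1, -1) = 2
  height(18) = 1 + max(-1, -1) = 0
  height(31) = 1 + max(-1, -1) = 0
  height(48) = 1 + max(-1, -1) = 0
  height(47) = 1 + max(0, 0) = 1
  height(19) = 1 + max(0, 1) = 2
  height(16) = 1 + max(2, 2) = 3
Height = 3


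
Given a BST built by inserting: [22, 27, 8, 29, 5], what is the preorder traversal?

Tree insertion order: [22, 27, 8, 29, 5]
Tree (level-order array): [22, 8, 27, 5, None, None, 29]
Preorder traversal: [22, 8, 5, 27, 29]


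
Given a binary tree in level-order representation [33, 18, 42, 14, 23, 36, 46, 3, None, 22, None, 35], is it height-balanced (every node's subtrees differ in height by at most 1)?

Tree (level-order array): [33, 18, 42, 14, 23, 36, 46, 3, None, 22, None, 35]
Definition: a tree is height-balanced if, at every node, |h(left) - h(right)| <= 1 (empty subtree has height -1).
Bottom-up per-node check:
  node 3: h_left=-1, h_right=-1, diff=0 [OK], height=0
  node 14: h_left=0, h_right=-1, diff=1 [OK], height=1
  node 22: h_left=-1, h_right=-1, diff=0 [OK], height=0
  node 23: h_left=0, h_right=-1, diff=1 [OK], height=1
  node 18: h_left=1, h_right=1, diff=0 [OK], height=2
  node 35: h_left=-1, h_right=-1, diff=0 [OK], height=0
  node 36: h_left=0, h_right=-1, diff=1 [OK], height=1
  node 46: h_left=-1, h_right=-1, diff=0 [OK], height=0
  node 42: h_left=1, h_right=0, diff=1 [OK], height=2
  node 33: h_left=2, h_right=2, diff=0 [OK], height=3
All nodes satisfy the balance condition.
Result: Balanced


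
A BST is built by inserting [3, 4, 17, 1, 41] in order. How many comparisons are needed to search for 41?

Search path for 41: 3 -> 4 -> 17 -> 41
Found: True
Comparisons: 4


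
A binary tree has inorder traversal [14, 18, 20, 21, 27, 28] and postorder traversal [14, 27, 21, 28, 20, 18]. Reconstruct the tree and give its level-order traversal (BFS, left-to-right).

Inorder:   [14, 18, 20, 21, 27, 28]
Postorder: [14, 27, 21, 28, 20, 18]
Algorithm: postorder visits root last, so walk postorder right-to-left;
each value is the root of the current inorder slice — split it at that
value, recurse on the right subtree first, then the left.
Recursive splits:
  root=18; inorder splits into left=[14], right=[20, 21, 27, 28]
  root=20; inorder splits into left=[], right=[21, 27, 28]
  root=28; inorder splits into left=[21, 27], right=[]
  root=21; inorder splits into left=[], right=[27]
  root=27; inorder splits into left=[], right=[]
  root=14; inorder splits into left=[], right=[]
Reconstructed level-order: [18, 14, 20, 28, 21, 27]


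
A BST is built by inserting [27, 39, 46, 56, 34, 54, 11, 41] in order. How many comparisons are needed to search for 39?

Search path for 39: 27 -> 39
Found: True
Comparisons: 2


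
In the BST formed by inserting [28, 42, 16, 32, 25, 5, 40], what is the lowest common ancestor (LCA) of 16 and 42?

Tree insertion order: [28, 42, 16, 32, 25, 5, 40]
Tree (level-order array): [28, 16, 42, 5, 25, 32, None, None, None, None, None, None, 40]
In a BST, the LCA of p=16, q=42 is the first node v on the
root-to-leaf path with p <= v <= q (go left if both < v, right if both > v).
Walk from root:
  at 28: 16 <= 28 <= 42, this is the LCA
LCA = 28


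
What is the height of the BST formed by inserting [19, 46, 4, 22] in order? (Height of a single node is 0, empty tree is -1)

Insertion order: [19, 46, 4, 22]
Tree (level-order array): [19, 4, 46, None, None, 22]
Compute height bottom-up (empty subtree = -1):
  height(4) = 1 + max(-1, -1) = 0
  height(22) = 1 + max(-1, -1) = 0
  height(46) = 1 + max(0, -1) = 1
  height(19) = 1 + max(0, 1) = 2
Height = 2


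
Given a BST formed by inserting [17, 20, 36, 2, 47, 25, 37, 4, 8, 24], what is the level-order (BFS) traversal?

Tree insertion order: [17, 20, 36, 2, 47, 25, 37, 4, 8, 24]
Tree (level-order array): [17, 2, 20, None, 4, None, 36, None, 8, 25, 47, None, None, 24, None, 37]
BFS from the root, enqueuing left then right child of each popped node:
  queue [17] -> pop 17, enqueue [2, 20], visited so far: [17]
  queue [2, 20] -> pop 2, enqueue [4], visited so far: [17, 2]
  queue [20, 4] -> pop 20, enqueue [36], visited so far: [17, 2, 20]
  queue [4, 36] -> pop 4, enqueue [8], visited so far: [17, 2, 20, 4]
  queue [36, 8] -> pop 36, enqueue [25, 47], visited so far: [17, 2, 20, 4, 36]
  queue [8, 25, 47] -> pop 8, enqueue [none], visited so far: [17, 2, 20, 4, 36, 8]
  queue [25, 47] -> pop 25, enqueue [24], visited so far: [17, 2, 20, 4, 36, 8, 25]
  queue [47, 24] -> pop 47, enqueue [37], visited so far: [17, 2, 20, 4, 36, 8, 25, 47]
  queue [24, 37] -> pop 24, enqueue [none], visited so far: [17, 2, 20, 4, 36, 8, 25, 47, 24]
  queue [37] -> pop 37, enqueue [none], visited so far: [17, 2, 20, 4, 36, 8, 25, 47, 24, 37]
Result: [17, 2, 20, 4, 36, 8, 25, 47, 24, 37]


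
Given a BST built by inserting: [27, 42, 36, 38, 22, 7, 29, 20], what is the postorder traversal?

Tree insertion order: [27, 42, 36, 38, 22, 7, 29, 20]
Tree (level-order array): [27, 22, 42, 7, None, 36, None, None, 20, 29, 38]
Postorder traversal: [20, 7, 22, 29, 38, 36, 42, 27]


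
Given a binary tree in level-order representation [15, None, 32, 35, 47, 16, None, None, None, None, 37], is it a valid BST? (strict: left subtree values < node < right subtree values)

Level-order array: [15, None, 32, 35, 47, 16, None, None, None, None, 37]
Validate using subtree bounds (lo, hi): at each node, require lo < value < hi,
then recurse left with hi=value and right with lo=value.
Preorder trace (stopping at first violation):
  at node 15 with bounds (-inf, +inf): OK
  at node 32 with bounds (15, +inf): OK
  at node 35 with bounds (15, 32): VIOLATION
Node 35 violates its bound: not (15 < 35 < 32).
Result: Not a valid BST


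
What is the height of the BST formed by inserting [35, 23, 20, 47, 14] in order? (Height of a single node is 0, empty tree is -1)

Insertion order: [35, 23, 20, 47, 14]
Tree (level-order array): [35, 23, 47, 20, None, None, None, 14]
Compute height bottom-up (empty subtree = -1):
  height(14) = 1 + max(-1, -1) = 0
  height(20) = 1 + max(0, -1) = 1
  height(23) = 1 + max(1, -1) = 2
  height(47) = 1 + max(-1, -1) = 0
  height(35) = 1 + max(2, 0) = 3
Height = 3


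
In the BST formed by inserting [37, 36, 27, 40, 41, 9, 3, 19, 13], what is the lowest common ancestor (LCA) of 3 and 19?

Tree insertion order: [37, 36, 27, 40, 41, 9, 3, 19, 13]
Tree (level-order array): [37, 36, 40, 27, None, None, 41, 9, None, None, None, 3, 19, None, None, 13]
In a BST, the LCA of p=3, q=19 is the first node v on the
root-to-leaf path with p <= v <= q (go left if both < v, right if both > v).
Walk from root:
  at 37: both 3 and 19 < 37, go left
  at 36: both 3 and 19 < 36, go left
  at 27: both 3 and 19 < 27, go left
  at 9: 3 <= 9 <= 19, this is the LCA
LCA = 9


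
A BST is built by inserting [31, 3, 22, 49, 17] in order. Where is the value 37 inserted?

Starting tree (level order): [31, 3, 49, None, 22, None, None, 17]
Insertion path: 31 -> 49
Result: insert 37 as left child of 49
Final tree (level order): [31, 3, 49, None, 22, 37, None, 17]


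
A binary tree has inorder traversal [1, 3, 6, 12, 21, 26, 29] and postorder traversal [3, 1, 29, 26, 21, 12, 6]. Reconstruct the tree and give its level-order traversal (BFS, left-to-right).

Inorder:   [1, 3, 6, 12, 21, 26, 29]
Postorder: [3, 1, 29, 26, 21, 12, 6]
Algorithm: postorder visits root last, so walk postorder right-to-left;
each value is the root of the current inorder slice — split it at that
value, recurse on the right subtree first, then the left.
Recursive splits:
  root=6; inorder splits into left=[1, 3], right=[12, 21, 26, 29]
  root=12; inorder splits into left=[], right=[21, 26, 29]
  root=21; inorder splits into left=[], right=[26, 29]
  root=26; inorder splits into left=[], right=[29]
  root=29; inorder splits into left=[], right=[]
  root=1; inorder splits into left=[], right=[3]
  root=3; inorder splits into left=[], right=[]
Reconstructed level-order: [6, 1, 12, 3, 21, 26, 29]


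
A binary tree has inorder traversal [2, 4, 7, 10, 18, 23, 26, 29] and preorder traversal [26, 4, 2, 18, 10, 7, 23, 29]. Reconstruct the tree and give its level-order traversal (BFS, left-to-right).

Inorder:  [2, 4, 7, 10, 18, 23, 26, 29]
Preorder: [26, 4, 2, 18, 10, 7, 23, 29]
Algorithm: preorder visits root first, so consume preorder in order;
for each root, split the current inorder slice at that value into
left-subtree inorder and right-subtree inorder, then recurse.
Recursive splits:
  root=26; inorder splits into left=[2, 4, 7, 10, 18, 23], right=[29]
  root=4; inorder splits into left=[2], right=[7, 10, 18, 23]
  root=2; inorder splits into left=[], right=[]
  root=18; inorder splits into left=[7, 10], right=[23]
  root=10; inorder splits into left=[7], right=[]
  root=7; inorder splits into left=[], right=[]
  root=23; inorder splits into left=[], right=[]
  root=29; inorder splits into left=[], right=[]
Reconstructed level-order: [26, 4, 29, 2, 18, 10, 23, 7]


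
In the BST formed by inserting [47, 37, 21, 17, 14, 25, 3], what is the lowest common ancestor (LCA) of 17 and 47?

Tree insertion order: [47, 37, 21, 17, 14, 25, 3]
Tree (level-order array): [47, 37, None, 21, None, 17, 25, 14, None, None, None, 3]
In a BST, the LCA of p=17, q=47 is the first node v on the
root-to-leaf path with p <= v <= q (go left if both < v, right if both > v).
Walk from root:
  at 47: 17 <= 47 <= 47, this is the LCA
LCA = 47


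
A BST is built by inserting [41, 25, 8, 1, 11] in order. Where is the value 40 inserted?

Starting tree (level order): [41, 25, None, 8, None, 1, 11]
Insertion path: 41 -> 25
Result: insert 40 as right child of 25
Final tree (level order): [41, 25, None, 8, 40, 1, 11]


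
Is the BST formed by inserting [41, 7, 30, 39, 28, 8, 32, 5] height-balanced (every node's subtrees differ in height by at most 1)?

Tree (level-order array): [41, 7, None, 5, 30, None, None, 28, 39, 8, None, 32]
Definition: a tree is height-balanced if, at every node, |h(left) - h(right)| <= 1 (empty subtree has height -1).
Bottom-up per-node check:
  node 5: h_left=-1, h_right=-1, diff=0 [OK], height=0
  node 8: h_left=-1, h_right=-1, diff=0 [OK], height=0
  node 28: h_left=0, h_right=-1, diff=1 [OK], height=1
  node 32: h_left=-1, h_right=-1, diff=0 [OK], height=0
  node 39: h_left=0, h_right=-1, diff=1 [OK], height=1
  node 30: h_left=1, h_right=1, diff=0 [OK], height=2
  node 7: h_left=0, h_right=2, diff=2 [FAIL (|0-2|=2 > 1)], height=3
  node 41: h_left=3, h_right=-1, diff=4 [FAIL (|3--1|=4 > 1)], height=4
Node 7 violates the condition: |0 - 2| = 2 > 1.
Result: Not balanced


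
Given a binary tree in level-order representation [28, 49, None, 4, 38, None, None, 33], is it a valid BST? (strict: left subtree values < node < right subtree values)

Level-order array: [28, 49, None, 4, 38, None, None, 33]
Validate using subtree bounds (lo, hi): at each node, require lo < value < hi,
then recurse left with hi=value and right with lo=value.
Preorder trace (stopping at first violation):
  at node 28 with bounds (-inf, +inf): OK
  at node 49 with bounds (-inf, 28): VIOLATION
Node 49 violates its bound: not (-inf < 49 < 28).
Result: Not a valid BST


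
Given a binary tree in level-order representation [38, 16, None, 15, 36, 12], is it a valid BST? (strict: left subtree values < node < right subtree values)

Level-order array: [38, 16, None, 15, 36, 12]
Validate using subtree bounds (lo, hi): at each node, require lo < value < hi,
then recurse left with hi=value and right with lo=value.
Preorder trace (stopping at first violation):
  at node 38 with bounds (-inf, +inf): OK
  at node 16 with bounds (-inf, 38): OK
  at node 15 with bounds (-inf, 16): OK
  at node 12 with bounds (-inf, 15): OK
  at node 36 with bounds (16, 38): OK
No violation found at any node.
Result: Valid BST


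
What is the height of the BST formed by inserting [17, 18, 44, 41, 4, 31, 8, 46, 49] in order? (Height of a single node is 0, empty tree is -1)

Insertion order: [17, 18, 44, 41, 4, 31, 8, 46, 49]
Tree (level-order array): [17, 4, 18, None, 8, None, 44, None, None, 41, 46, 31, None, None, 49]
Compute height bottom-up (empty subtree = -1):
  height(8) = 1 + max(-1, -1) = 0
  height(4) = 1 + max(-1, 0) = 1
  height(31) = 1 + max(-1, -1) = 0
  height(41) = 1 + max(0, -1) = 1
  height(49) = 1 + max(-1, -1) = 0
  height(46) = 1 + max(-1, 0) = 1
  height(44) = 1 + max(1, 1) = 2
  height(18) = 1 + max(-1, 2) = 3
  height(17) = 1 + max(1, 3) = 4
Height = 4


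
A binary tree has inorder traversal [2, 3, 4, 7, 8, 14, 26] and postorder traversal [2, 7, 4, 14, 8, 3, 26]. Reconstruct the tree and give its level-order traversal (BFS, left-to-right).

Inorder:   [2, 3, 4, 7, 8, 14, 26]
Postorder: [2, 7, 4, 14, 8, 3, 26]
Algorithm: postorder visits root last, so walk postorder right-to-left;
each value is the root of the current inorder slice — split it at that
value, recurse on the right subtree first, then the left.
Recursive splits:
  root=26; inorder splits into left=[2, 3, 4, 7, 8, 14], right=[]
  root=3; inorder splits into left=[2], right=[4, 7, 8, 14]
  root=8; inorder splits into left=[4, 7], right=[14]
  root=14; inorder splits into left=[], right=[]
  root=4; inorder splits into left=[], right=[7]
  root=7; inorder splits into left=[], right=[]
  root=2; inorder splits into left=[], right=[]
Reconstructed level-order: [26, 3, 2, 8, 4, 14, 7]


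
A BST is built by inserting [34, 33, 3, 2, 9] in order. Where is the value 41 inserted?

Starting tree (level order): [34, 33, None, 3, None, 2, 9]
Insertion path: 34
Result: insert 41 as right child of 34
Final tree (level order): [34, 33, 41, 3, None, None, None, 2, 9]


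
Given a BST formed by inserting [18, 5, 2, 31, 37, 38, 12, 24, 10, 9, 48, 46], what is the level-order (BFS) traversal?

Tree insertion order: [18, 5, 2, 31, 37, 38, 12, 24, 10, 9, 48, 46]
Tree (level-order array): [18, 5, 31, 2, 12, 24, 37, None, None, 10, None, None, None, None, 38, 9, None, None, 48, None, None, 46]
BFS from the root, enqueuing left then right child of each popped node:
  queue [18] -> pop 18, enqueue [5, 31], visited so far: [18]
  queue [5, 31] -> pop 5, enqueue [2, 12], visited so far: [18, 5]
  queue [31, 2, 12] -> pop 31, enqueue [24, 37], visited so far: [18, 5, 31]
  queue [2, 12, 24, 37] -> pop 2, enqueue [none], visited so far: [18, 5, 31, 2]
  queue [12, 24, 37] -> pop 12, enqueue [10], visited so far: [18, 5, 31, 2, 12]
  queue [24, 37, 10] -> pop 24, enqueue [none], visited so far: [18, 5, 31, 2, 12, 24]
  queue [37, 10] -> pop 37, enqueue [38], visited so far: [18, 5, 31, 2, 12, 24, 37]
  queue [10, 38] -> pop 10, enqueue [9], visited so far: [18, 5, 31, 2, 12, 24, 37, 10]
  queue [38, 9] -> pop 38, enqueue [48], visited so far: [18, 5, 31, 2, 12, 24, 37, 10, 38]
  queue [9, 48] -> pop 9, enqueue [none], visited so far: [18, 5, 31, 2, 12, 24, 37, 10, 38, 9]
  queue [48] -> pop 48, enqueue [46], visited so far: [18, 5, 31, 2, 12, 24, 37, 10, 38, 9, 48]
  queue [46] -> pop 46, enqueue [none], visited so far: [18, 5, 31, 2, 12, 24, 37, 10, 38, 9, 48, 46]
Result: [18, 5, 31, 2, 12, 24, 37, 10, 38, 9, 48, 46]


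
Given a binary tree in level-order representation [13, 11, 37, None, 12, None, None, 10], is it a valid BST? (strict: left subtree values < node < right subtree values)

Level-order array: [13, 11, 37, None, 12, None, None, 10]
Validate using subtree bounds (lo, hi): at each node, require lo < value < hi,
then recurse left with hi=value and right with lo=value.
Preorder trace (stopping at first violation):
  at node 13 with bounds (-inf, +inf): OK
  at node 11 with bounds (-inf, 13): OK
  at node 12 with bounds (11, 13): OK
  at node 10 with bounds (11, 12): VIOLATION
Node 10 violates its bound: not (11 < 10 < 12).
Result: Not a valid BST


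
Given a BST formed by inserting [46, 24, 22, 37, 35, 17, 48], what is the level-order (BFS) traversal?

Tree insertion order: [46, 24, 22, 37, 35, 17, 48]
Tree (level-order array): [46, 24, 48, 22, 37, None, None, 17, None, 35]
BFS from the root, enqueuing left then right child of each popped node:
  queue [46] -> pop 46, enqueue [24, 48], visited so far: [46]
  queue [24, 48] -> pop 24, enqueue [22, 37], visited so far: [46, 24]
  queue [48, 22, 37] -> pop 48, enqueue [none], visited so far: [46, 24, 48]
  queue [22, 37] -> pop 22, enqueue [17], visited so far: [46, 24, 48, 22]
  queue [37, 17] -> pop 37, enqueue [35], visited so far: [46, 24, 48, 22, 37]
  queue [17, 35] -> pop 17, enqueue [none], visited so far: [46, 24, 48, 22, 37, 17]
  queue [35] -> pop 35, enqueue [none], visited so far: [46, 24, 48, 22, 37, 17, 35]
Result: [46, 24, 48, 22, 37, 17, 35]


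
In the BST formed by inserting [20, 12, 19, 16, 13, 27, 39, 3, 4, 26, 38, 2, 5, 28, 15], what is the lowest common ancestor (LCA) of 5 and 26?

Tree insertion order: [20, 12, 19, 16, 13, 27, 39, 3, 4, 26, 38, 2, 5, 28, 15]
Tree (level-order array): [20, 12, 27, 3, 19, 26, 39, 2, 4, 16, None, None, None, 38, None, None, None, None, 5, 13, None, 28, None, None, None, None, 15]
In a BST, the LCA of p=5, q=26 is the first node v on the
root-to-leaf path with p <= v <= q (go left if both < v, right if both > v).
Walk from root:
  at 20: 5 <= 20 <= 26, this is the LCA
LCA = 20


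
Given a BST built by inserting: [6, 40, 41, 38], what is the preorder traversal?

Tree insertion order: [6, 40, 41, 38]
Tree (level-order array): [6, None, 40, 38, 41]
Preorder traversal: [6, 40, 38, 41]


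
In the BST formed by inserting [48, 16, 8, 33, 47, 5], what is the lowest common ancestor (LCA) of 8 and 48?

Tree insertion order: [48, 16, 8, 33, 47, 5]
Tree (level-order array): [48, 16, None, 8, 33, 5, None, None, 47]
In a BST, the LCA of p=8, q=48 is the first node v on the
root-to-leaf path with p <= v <= q (go left if both < v, right if both > v).
Walk from root:
  at 48: 8 <= 48 <= 48, this is the LCA
LCA = 48


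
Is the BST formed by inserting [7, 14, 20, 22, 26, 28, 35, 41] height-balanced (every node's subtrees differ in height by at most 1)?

Tree (level-order array): [7, None, 14, None, 20, None, 22, None, 26, None, 28, None, 35, None, 41]
Definition: a tree is height-balanced if, at every node, |h(left) - h(right)| <= 1 (empty subtree has height -1).
Bottom-up per-node check:
  node 41: h_left=-1, h_right=-1, diff=0 [OK], height=0
  node 35: h_left=-1, h_right=0, diff=1 [OK], height=1
  node 28: h_left=-1, h_right=1, diff=2 [FAIL (|-1-1|=2 > 1)], height=2
  node 26: h_left=-1, h_right=2, diff=3 [FAIL (|-1-2|=3 > 1)], height=3
  node 22: h_left=-1, h_right=3, diff=4 [FAIL (|-1-3|=4 > 1)], height=4
  node 20: h_left=-1, h_right=4, diff=5 [FAIL (|-1-4|=5 > 1)], height=5
  node 14: h_left=-1, h_right=5, diff=6 [FAIL (|-1-5|=6 > 1)], height=6
  node 7: h_left=-1, h_right=6, diff=7 [FAIL (|-1-6|=7 > 1)], height=7
Node 28 violates the condition: |-1 - 1| = 2 > 1.
Result: Not balanced


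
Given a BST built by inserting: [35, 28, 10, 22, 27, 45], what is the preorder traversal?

Tree insertion order: [35, 28, 10, 22, 27, 45]
Tree (level-order array): [35, 28, 45, 10, None, None, None, None, 22, None, 27]
Preorder traversal: [35, 28, 10, 22, 27, 45]


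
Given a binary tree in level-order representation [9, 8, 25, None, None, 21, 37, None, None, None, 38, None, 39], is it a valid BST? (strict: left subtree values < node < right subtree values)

Level-order array: [9, 8, 25, None, None, 21, 37, None, None, None, 38, None, 39]
Validate using subtree bounds (lo, hi): at each node, require lo < value < hi,
then recurse left with hi=value and right with lo=value.
Preorder trace (stopping at first violation):
  at node 9 with bounds (-inf, +inf): OK
  at node 8 with bounds (-inf, 9): OK
  at node 25 with bounds (9, +inf): OK
  at node 21 with bounds (9, 25): OK
  at node 37 with bounds (25, +inf): OK
  at node 38 with bounds (37, +inf): OK
  at node 39 with bounds (38, +inf): OK
No violation found at any node.
Result: Valid BST


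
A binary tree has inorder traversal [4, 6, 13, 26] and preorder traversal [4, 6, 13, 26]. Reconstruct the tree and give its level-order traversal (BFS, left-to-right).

Inorder:  [4, 6, 13, 26]
Preorder: [4, 6, 13, 26]
Algorithm: preorder visits root first, so consume preorder in order;
for each root, split the current inorder slice at that value into
left-subtree inorder and right-subtree inorder, then recurse.
Recursive splits:
  root=4; inorder splits into left=[], right=[6, 13, 26]
  root=6; inorder splits into left=[], right=[13, 26]
  root=13; inorder splits into left=[], right=[26]
  root=26; inorder splits into left=[], right=[]
Reconstructed level-order: [4, 6, 13, 26]


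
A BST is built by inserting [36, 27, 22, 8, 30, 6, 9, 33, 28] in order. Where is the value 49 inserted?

Starting tree (level order): [36, 27, None, 22, 30, 8, None, 28, 33, 6, 9]
Insertion path: 36
Result: insert 49 as right child of 36
Final tree (level order): [36, 27, 49, 22, 30, None, None, 8, None, 28, 33, 6, 9]


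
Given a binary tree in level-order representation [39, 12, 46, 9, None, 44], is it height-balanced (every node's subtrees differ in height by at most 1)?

Tree (level-order array): [39, 12, 46, 9, None, 44]
Definition: a tree is height-balanced if, at every node, |h(left) - h(right)| <= 1 (empty subtree has height -1).
Bottom-up per-node check:
  node 9: h_left=-1, h_right=-1, diff=0 [OK], height=0
  node 12: h_left=0, h_right=-1, diff=1 [OK], height=1
  node 44: h_left=-1, h_right=-1, diff=0 [OK], height=0
  node 46: h_left=0, h_right=-1, diff=1 [OK], height=1
  node 39: h_left=1, h_right=1, diff=0 [OK], height=2
All nodes satisfy the balance condition.
Result: Balanced


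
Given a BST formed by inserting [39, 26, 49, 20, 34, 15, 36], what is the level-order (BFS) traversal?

Tree insertion order: [39, 26, 49, 20, 34, 15, 36]
Tree (level-order array): [39, 26, 49, 20, 34, None, None, 15, None, None, 36]
BFS from the root, enqueuing left then right child of each popped node:
  queue [39] -> pop 39, enqueue [26, 49], visited so far: [39]
  queue [26, 49] -> pop 26, enqueue [20, 34], visited so far: [39, 26]
  queue [49, 20, 34] -> pop 49, enqueue [none], visited so far: [39, 26, 49]
  queue [20, 34] -> pop 20, enqueue [15], visited so far: [39, 26, 49, 20]
  queue [34, 15] -> pop 34, enqueue [36], visited so far: [39, 26, 49, 20, 34]
  queue [15, 36] -> pop 15, enqueue [none], visited so far: [39, 26, 49, 20, 34, 15]
  queue [36] -> pop 36, enqueue [none], visited so far: [39, 26, 49, 20, 34, 15, 36]
Result: [39, 26, 49, 20, 34, 15, 36]


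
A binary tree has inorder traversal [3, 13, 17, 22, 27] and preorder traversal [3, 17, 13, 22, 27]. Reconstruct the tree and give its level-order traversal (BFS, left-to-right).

Inorder:  [3, 13, 17, 22, 27]
Preorder: [3, 17, 13, 22, 27]
Algorithm: preorder visits root first, so consume preorder in order;
for each root, split the current inorder slice at that value into
left-subtree inorder and right-subtree inorder, then recurse.
Recursive splits:
  root=3; inorder splits into left=[], right=[13, 17, 22, 27]
  root=17; inorder splits into left=[13], right=[22, 27]
  root=13; inorder splits into left=[], right=[]
  root=22; inorder splits into left=[], right=[27]
  root=27; inorder splits into left=[], right=[]
Reconstructed level-order: [3, 17, 13, 22, 27]


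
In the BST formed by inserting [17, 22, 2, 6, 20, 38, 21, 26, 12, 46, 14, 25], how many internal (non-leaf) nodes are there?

Tree built from: [17, 22, 2, 6, 20, 38, 21, 26, 12, 46, 14, 25]
Tree (level-order array): [17, 2, 22, None, 6, 20, 38, None, 12, None, 21, 26, 46, None, 14, None, None, 25]
Rule: An internal node has at least one child.
Per-node child counts:
  node 17: 2 child(ren)
  node 2: 1 child(ren)
  node 6: 1 child(ren)
  node 12: 1 child(ren)
  node 14: 0 child(ren)
  node 22: 2 child(ren)
  node 20: 1 child(ren)
  node 21: 0 child(ren)
  node 38: 2 child(ren)
  node 26: 1 child(ren)
  node 25: 0 child(ren)
  node 46: 0 child(ren)
Matching nodes: [17, 2, 6, 12, 22, 20, 38, 26]
Count of internal (non-leaf) nodes: 8
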